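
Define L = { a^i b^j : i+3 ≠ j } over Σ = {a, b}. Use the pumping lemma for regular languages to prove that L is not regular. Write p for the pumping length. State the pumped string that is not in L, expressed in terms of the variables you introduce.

Toward a contradiction, assume L is regular with pumping length p.
Choose w = a^p b^{p+p!+3}. Since p ≠ (p+p!+3)-3 = p+p!, w ∈ L; and |w| ≥ p.
Write w = xyz as guaranteed by the lemma, with |xy| ≤ p and |y| ≥ 1.
Since the first p symbols of w are all a's and |xy| ≤ p, y lies entirely in the leading a-block: y = a^k for some k with 1 ≤ k ≤ p.
Since 1 ≤ k ≤ p, k divides p!; set t = 1 + p!/k. Then xy^t z has p + (p!/k)·k = p + p! copies of a. Now the a-count is p+p! and (b-count)-3 = (p+p!+3)-3 = p+p!, so i+3 ≠ j fails. So xy^t z = a^{p+p!} b^{p+p!+3} ∉ L.
Contradiction. Therefore L is not regular.

a^{p+p!} b^{p+p!+3}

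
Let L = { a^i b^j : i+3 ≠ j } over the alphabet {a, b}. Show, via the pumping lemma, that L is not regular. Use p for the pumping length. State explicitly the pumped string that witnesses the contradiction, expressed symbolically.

a^{p+p!} b^{p+p!+3}

Assume L is regular. Let p be the pumping length given by the pumping lemma.
Choose w = a^p b^{p+p!+3}. Since p ≠ (p+p!+3)-3 = p+p!, w ∈ L; and |w| ≥ p.
Write w = xyz as guaranteed by the lemma, with |xy| ≤ p and y is nonempty.
The first p characters of w are a's, so xy (and hence y) consists only of a's. Write y = a^k, 1 ≤ k ≤ p.
Since 1 ≤ k ≤ p, k divides p!; set t = 1 + p!/k. Then xy^t z has p + (p!/k)·k = p + p! copies of a. Now the a-count is p+p! and (b-count)-3 = (p+p!+3)-3 = p+p!, so i+3 ≠ j fails. So xy^t z = a^{p+p!} b^{p+p!+3} ∉ L.
Contradiction. Therefore L is not regular.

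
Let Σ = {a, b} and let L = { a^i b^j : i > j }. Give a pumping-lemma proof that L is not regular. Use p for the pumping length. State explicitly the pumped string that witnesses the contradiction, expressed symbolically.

Assume L is regular; let p be its pumping constant.
Choose w = a^{p+1} b^p ∈ L, with |w| = 2p+1 ≥ p.
By the pumping lemma, w = xyz with |xy| ≤ p and y is nonempty.
Because |xy| ≤ p and w begins with p copies of a, we have y = a^k with 1 ≤ k ≤ p.
Consider xy^0z = xz = a^{p+1-k} b^p. Since k ≥ 1, the a-count p+1-k is at most p, so i > j fails; thus xz ∉ L.
This contradicts the pumping lemma, so L is not regular.

a^{p+1-k} b^p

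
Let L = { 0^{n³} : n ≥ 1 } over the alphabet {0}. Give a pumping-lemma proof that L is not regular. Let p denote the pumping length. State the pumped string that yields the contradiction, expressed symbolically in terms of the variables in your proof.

0^{p³+k}

Toward a contradiction, assume L is regular with pumping length p.
Take w = 0^{p³} ∈ L with |w| = p³ ≥ p.
Write w = xyz as guaranteed by the lemma, with |xy| ≤ p and |y| > 0.
Then y = 0^k for some k with 1 ≤ k ≤ p.
Pump with i = 2: xy^2z = 0^{p³+k}. Since 1 ≤ k ≤ p, p³ < p³+k ≤ p³+p < p³+3p²+3p+1 = (p+1)³, so p³+k is not a perfect cube. So xy^2z ∉ L.
Contradiction. Therefore L is not regular.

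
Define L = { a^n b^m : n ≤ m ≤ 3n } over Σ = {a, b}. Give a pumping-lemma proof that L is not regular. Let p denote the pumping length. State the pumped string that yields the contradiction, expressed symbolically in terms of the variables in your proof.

a^{p+k} b^p

Suppose for contradiction that L is regular, and let p be the pumping length.
Take w = a^p b^p ∈ L (since p ≤ p ≤ 3p), with |w| = 2p ≥ p.
Write w = xyz as guaranteed by the lemma, with |xy| ≤ p and |y| > 0.
The first p characters of w are a's, so xy (and hence y) consists only of a's. Write y = a^k, 1 ≤ k ≤ p.
Pump with i = 2: xy^2z = a^{p+k} b^p. Now n = p+k > p = m, so the condition n ≤ m fails. Thus xy^2z ∉ L.
This contradicts the pumping lemma, so L is not regular.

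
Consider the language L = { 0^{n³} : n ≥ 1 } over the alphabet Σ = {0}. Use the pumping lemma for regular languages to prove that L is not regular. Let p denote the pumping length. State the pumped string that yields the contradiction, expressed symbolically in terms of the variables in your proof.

Assume L is regular; let p be its pumping constant.
Take w = 0^{p³} ∈ L with |w| = p³ ≥ p.
By the pumping lemma, w = xyz with |xy| ≤ p and |y| > 0.
Then y = 0^k for some k with 1 ≤ k ≤ p.
Pump with i = 2: xy^2z = 0^{p³+k}. Since 1 ≤ k ≤ p, p³ < p³+k ≤ p³+p < p³+3p²+3p+1 = (p+1)³, so p³+k is not a perfect cube. So xy^2z ∉ L.
This contradicts the pumping lemma, so L is not regular.

0^{p³+k}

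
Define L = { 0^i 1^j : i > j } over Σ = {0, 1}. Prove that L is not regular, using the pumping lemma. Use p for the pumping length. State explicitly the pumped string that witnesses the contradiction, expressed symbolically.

0^{p+1-k} 1^p

Suppose for contradiction that L is regular, and let p be the pumping length.
Choose w = 0^{p+1} 1^p ∈ L, with |w| = 2p+1 ≥ p.
The pumping lemma gives a decomposition w = xyz where |xy| ≤ p and |y| ≥ 1.
The first p characters of w are 0's, so xy (and hence y) consists only of 0's. Write y = 0^k, 1 ≤ k ≤ p.
Consider xy^0z = xz = 0^{p+1-k} 1^p. Since k ≥ 1, the 0-count p+1-k is at most p, so i > j fails; thus xz ∉ L.
This contradicts the pumping lemma, so L is not regular.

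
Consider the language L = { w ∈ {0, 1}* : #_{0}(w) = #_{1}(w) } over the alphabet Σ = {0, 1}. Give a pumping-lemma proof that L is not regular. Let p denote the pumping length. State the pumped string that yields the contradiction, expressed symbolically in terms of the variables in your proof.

0^{p+k} 1^p

Toward a contradiction, assume L is regular with pumping length p.
Choose w = 0^p 1^p ∈ L with |w| = 2p ≥ p.
By the pumping lemma, w = xyz with |xy| ≤ p and y is nonempty.
The first p characters of w are 0's, so xy (and hence y) consists only of 0's. Write y = 0^k, 1 ≤ k ≤ p.
Pump with i = 2: xy^2z = 0^{p+k} 1^p has p+k occurrences of 0 but only p of 1. Since k ≥ 1 the counts differ, so xy^2z ∉ L.
This contradicts the pumping lemma, so L is not regular.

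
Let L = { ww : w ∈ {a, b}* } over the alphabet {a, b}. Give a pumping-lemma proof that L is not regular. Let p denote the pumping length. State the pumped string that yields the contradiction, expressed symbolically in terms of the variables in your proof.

a^{p+k} b^p a^p b^p

Assume L is regular; let p be its pumping constant.
Take w = a^p b^p a^p b^p = uu where u = a^pb^p; then w ∈ L and |w| = 4p ≥ p.
Write w = xyz as guaranteed by the lemma, with |xy| ≤ p and y is nonempty.
Because |xy| ≤ p and w begins with p copies of a, we have y = a^k with 1 ≤ k ≤ p.
Pump with i = 2: xy^2z = a^{p+k} b^p a^p b^p, of length 4p+k. Suppose this equals vv. The string starts with a and ends with b, so v does too; thus the boundary between the two copies of v is a b→a transition. There is exactly one such transition, at position 2p+k, so |v| = 2p+k and |vv| = 4p+2k ≠ 4p+k since k ≥ 1. So xy^2z ∉ L.
This is a contradiction; hence L is not regular.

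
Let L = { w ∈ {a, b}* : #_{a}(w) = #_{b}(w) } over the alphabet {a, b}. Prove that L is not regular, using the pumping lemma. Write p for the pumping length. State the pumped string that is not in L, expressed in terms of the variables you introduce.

a^{p+k} b^p

Assume L is regular; let p be its pumping constant.
Choose w = a^p b^p ∈ L with |w| = 2p ≥ p.
By the pumping lemma, w = xyz with |xy| ≤ p and |y| ≥ 1.
Since the first p symbols of w are all a's and |xy| ≤ p, y lies entirely in the leading a-block: y = a^k for some k with 1 ≤ k ≤ p.
Pump with i = 2: xy^2z = a^{p+k} b^p has p+k occurrences of a but only p of b. Since k ≥ 1 the counts differ, so xy^2z ∉ L.
This contradicts the pumping lemma, so L is not regular.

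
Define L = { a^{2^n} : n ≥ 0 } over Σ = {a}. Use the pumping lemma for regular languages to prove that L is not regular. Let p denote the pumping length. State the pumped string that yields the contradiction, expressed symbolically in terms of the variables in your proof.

Toward a contradiction, assume L is regular with pumping length p.
Take w = a^{2^p} ∈ L with |w| = 2^p ≥ p.
The pumping lemma gives a decomposition w = xyz where |xy| ≤ p and |y| ≥ 1.
Then y = a^k for some k with 1 ≤ k ≤ p.
Pump with i = 2: xy^2z = a^{2^p+k}. Since 1 ≤ k ≤ p < 2^p, we have 2^p < 2^p+k < 2^{p+1}, so 2^p+k is not a power of 2. So xy^2z ∉ L.
Contradiction. Therefore L is not regular.

a^{2^p+k}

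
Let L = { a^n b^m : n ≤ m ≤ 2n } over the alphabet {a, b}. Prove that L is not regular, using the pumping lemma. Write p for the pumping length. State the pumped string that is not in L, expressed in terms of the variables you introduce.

a^{p+k} b^p

Suppose for contradiction that L is regular, and let p be the pumping length.
Take w = a^p b^p ∈ L (since p ≤ p ≤ 2p), with |w| = 2p ≥ p.
By the pumping lemma, w = xyz with |xy| ≤ p and |y| > 0.
The first p characters of w are a's, so xy (and hence y) consists only of a's. Write y = a^k, 1 ≤ k ≤ p.
Pump with i = 2: xy^2z = a^{p+k} b^p. Now n = p+k > p = m, so the condition n ≤ m fails. Thus xy^2z ∉ L.
This is a contradiction; hence L is not regular.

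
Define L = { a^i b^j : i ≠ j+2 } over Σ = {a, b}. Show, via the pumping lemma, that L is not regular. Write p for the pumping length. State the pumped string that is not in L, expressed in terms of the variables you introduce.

a^{p+p!} b^{p+p!-2}

Toward a contradiction, assume L is regular with pumping length p.
Choose w = a^p b^{p+p!-2}. Since p ≠ (p+p!-2)+2 = p+p!, w ∈ L; and |w| ≥ p.
The pumping lemma gives a decomposition w = xyz where |xy| ≤ p and y is nonempty.
Because |xy| ≤ p and w begins with p copies of a, we have y = a^k with 1 ≤ k ≤ p.
Since 1 ≤ k ≤ p, k divides p!; set t = 1 + p!/k. Then xy^t z has p + (p!/k)·k = p + p! copies of a. Now the a-count is p+p! and (b-count)+2 = (p+p!-2)+2 = p+p!, so i ≠ j+2 fails. So xy^t z = a^{p+p!} b^{p+p!-2} ∉ L.
This is a contradiction; hence L is not regular.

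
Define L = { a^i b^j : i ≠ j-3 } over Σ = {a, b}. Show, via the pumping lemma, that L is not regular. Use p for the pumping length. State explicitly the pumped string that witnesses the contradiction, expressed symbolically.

Toward a contradiction, assume L is regular with pumping length p.
Choose w = a^p b^{p+p!+3}. Since p ≠ (p+p!+3)-3 = p+p!, w ∈ L; and |w| ≥ p.
Write w = xyz as guaranteed by the lemma, with |xy| ≤ p and |y| ≥ 1.
Since the first p symbols of w are all a's and |xy| ≤ p, y lies entirely in the leading a-block: y = a^k for some k with 1 ≤ k ≤ p.
Since 1 ≤ k ≤ p, k divides p!; set t = 1 + p!/k. Then xy^t z has p + (p!/k)·k = p + p! copies of a. Now the a-count is p+p! and (b-count)-3 = (p+p!+3)-3 = p+p!, so i ≠ j-3 fails. So xy^t z = a^{p+p!} b^{p+p!+3} ∉ L.
Contradiction. Therefore L is not regular.

a^{p+p!} b^{p+p!+3}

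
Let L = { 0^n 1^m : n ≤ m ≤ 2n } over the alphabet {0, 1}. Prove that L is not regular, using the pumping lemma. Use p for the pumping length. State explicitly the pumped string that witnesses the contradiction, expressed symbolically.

Assume L is regular; let p be its pumping constant.
Take w = 0^p 1^p ∈ L (since p ≤ p ≤ 2p), with |w| = 2p ≥ p.
By the pumping lemma, w = xyz with |xy| ≤ p and |y| ≥ 1.
The first p characters of w are 0's, so xy (and hence y) consists only of 0's. Write y = 0^k, 1 ≤ k ≤ p.
Pump with i = 2: xy^2z = 0^{p+k} 1^p. Now n = p+k > p = m, so the condition n ≤ m fails. Thus xy^2z ∉ L.
This is a contradiction; hence L is not regular.

0^{p+k} 1^p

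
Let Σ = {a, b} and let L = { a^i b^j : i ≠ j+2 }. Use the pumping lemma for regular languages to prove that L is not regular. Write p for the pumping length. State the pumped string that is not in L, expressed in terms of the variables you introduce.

Suppose for contradiction that L is regular, and let p be the pumping length.
Choose w = a^p b^{p+p!-2}. Since p ≠ (p+p!-2)+2 = p+p!, w ∈ L; and |w| ≥ p.
Write w = xyz as guaranteed by the lemma, with |xy| ≤ p and y is nonempty.
Since the first p symbols of w are all a's and |xy| ≤ p, y lies entirely in the leading a-block: y = a^k for some k with 1 ≤ k ≤ p.
Since 1 ≤ k ≤ p, k divides p!; set t = 1 + p!/k. Then xy^t z has p + (p!/k)·k = p + p! copies of a. Now the a-count is p+p! and (b-count)+2 = (p+p!-2)+2 = p+p!, so i ≠ j+2 fails. So xy^t z = a^{p+p!} b^{p+p!-2} ∉ L.
This is a contradiction; hence L is not regular.

a^{p+p!} b^{p+p!-2}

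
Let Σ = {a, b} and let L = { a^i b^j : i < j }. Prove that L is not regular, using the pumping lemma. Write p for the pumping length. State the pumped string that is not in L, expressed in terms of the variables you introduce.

Toward a contradiction, assume L is regular with pumping length p.
Choose w = a^p b^{p+1} ∈ L, with |w| = 2p+1 ≥ p.
Write w = xyz as guaranteed by the lemma, with |xy| ≤ p and |y| > 0.
Since the first p symbols of w are all a's and |xy| ≤ p, y lies entirely in the leading a-block: y = a^k for some k with 1 ≤ k ≤ p.
Consider xy^2z = a^{p+k} b^{p+1}. Since k ≥ 1, the a-count p+k is at least p+1, so i < j fails; thus xy^2z ∉ L.
This is a contradiction; hence L is not regular.

a^{p+k} b^{p+1}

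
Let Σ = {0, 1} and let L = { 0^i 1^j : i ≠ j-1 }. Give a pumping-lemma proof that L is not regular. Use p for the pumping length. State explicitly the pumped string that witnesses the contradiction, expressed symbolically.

0^{p+p!} 1^{p+p!+1}

Suppose for contradiction that L is regular, and let p be the pumping length.
Choose w = 0^p 1^{p+p!+1}. Since p ≠ (p+p!+1)-1 = p+p!, w ∈ L; and |w| ≥ p.
Write w = xyz as guaranteed by the lemma, with |xy| ≤ p and |y| > 0.
Because |xy| ≤ p and w begins with p copies of 0, we have y = 0^k with 1 ≤ k ≤ p.
Since 1 ≤ k ≤ p, k divides p!; set t = 1 + p!/k. Then xy^t z has p + (p!/k)·k = p + p! copies of 0. Now the 0-count is p+p! and (1-count)-1 = (p+p!+1)-1 = p+p!, so i ≠ j-1 fails. So xy^t z = 0^{p+p!} 1^{p+p!+1} ∉ L.
This is a contradiction; hence L is not regular.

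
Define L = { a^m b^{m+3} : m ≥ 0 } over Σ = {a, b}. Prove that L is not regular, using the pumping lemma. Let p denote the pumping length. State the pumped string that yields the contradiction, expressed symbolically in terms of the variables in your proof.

Assume L is regular. Let p be the pumping length given by the pumping lemma.
Take w = a^p b^{p+3}. Then w ∈ L and |w| = 2p+3 ≥ p.
By the pumping lemma, w = xyz with |xy| ≤ p and |y| > 0.
Since the first p symbols of w are all a's and |xy| ≤ p, y lies entirely in the leading a-block: y = a^k for some k with 1 ≤ k ≤ p.
Pump with i = 2: xy^2z = a^{p+k} b^{p+3}. For this to lie in L we would need p+3 = (p+k)+3, which forces k = 0. But k ≥ 1, so xy^2z ∉ L.
Contradiction. Therefore L is not regular.

a^{p+k} b^{p+3}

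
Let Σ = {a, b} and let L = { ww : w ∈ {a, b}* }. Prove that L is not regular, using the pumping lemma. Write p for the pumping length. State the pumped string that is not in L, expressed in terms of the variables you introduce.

a^{p+k} b^p a^p b^p

Assume L is regular. Let p be the pumping length given by the pumping lemma.
Take w = a^p b^p a^p b^p = uu where u = a^pb^p; then w ∈ L and |w| = 4p ≥ p.
By the pumping lemma, w = xyz with |xy| ≤ p and y is nonempty.
Because |xy| ≤ p and w begins with p copies of a, we have y = a^k with 1 ≤ k ≤ p.
Pump with i = 2: xy^2z = a^{p+k} b^p a^p b^p, of length 4p+k. Suppose this equals vv. The string starts with a and ends with b, so v does too; thus the boundary between the two copies of v is a b→a transition. There is exactly one such transition, at position 2p+k, so |v| = 2p+k and |vv| = 4p+2k ≠ 4p+k since k ≥ 1. So xy^2z ∉ L.
This is a contradiction; hence L is not regular.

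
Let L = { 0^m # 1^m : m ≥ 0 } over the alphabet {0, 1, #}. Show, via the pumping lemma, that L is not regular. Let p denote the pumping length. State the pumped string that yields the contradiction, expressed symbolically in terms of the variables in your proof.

0^{p+k} # 1^p

Assume L is regular. Let p be the pumping length given by the pumping lemma.
Take w = 0^p # 1^p ∈ L with |w| = 2p+1 ≥ p.
By the pumping lemma, w = xyz with |xy| ≤ p and |y| > 0.
Since the first p symbols of w are all 0's and |xy| ≤ p, y lies entirely in the leading 0-block: y = 0^k for some k with 1 ≤ k ≤ p.
Pump with i = 2: xy^2z = 0^{p+k} # 1^p, which would require p+k = p. But k ≥ 1, so xy^2z ∉ L.
This is a contradiction; hence L is not regular.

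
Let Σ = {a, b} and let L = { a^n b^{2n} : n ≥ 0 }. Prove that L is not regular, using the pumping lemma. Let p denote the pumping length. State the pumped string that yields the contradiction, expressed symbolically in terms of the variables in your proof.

a^{p+k} b^{2p}

Toward a contradiction, assume L is regular with pumping length p.
Choose w = a^p b^{2p}, which is in L with |w| = 3p ≥ p.
Write w = xyz as guaranteed by the lemma, with |xy| ≤ p and y is nonempty.
Because |xy| ≤ p and w begins with p copies of a, we have y = a^k with 1 ≤ k ≤ p.
Pump with i = 2: xy^2z = a^{p+k} b^{2p}. For this to lie in L we would need 2p = 2(p+k), which forces k = 0. But k ≥ 1, so xy^2z ∉ L.
Contradiction. Therefore L is not regular.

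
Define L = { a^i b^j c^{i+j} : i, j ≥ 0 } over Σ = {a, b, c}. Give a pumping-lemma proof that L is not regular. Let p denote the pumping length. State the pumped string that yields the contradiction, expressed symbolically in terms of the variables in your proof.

a^{p+k} b^p c^{2p}

Assume L is regular; let p be its pumping constant.
Take w = a^p b^p c^{2p} ∈ L (with i=j=p, i+j=2p), |w| = 4p ≥ p.
The pumping lemma gives a decomposition w = xyz where |xy| ≤ p and y is nonempty.
The first p characters of w are a's, so xy (and hence y) consists only of a's. Write y = a^k, 1 ≤ k ≤ p.
Consider xy^2z = a^{p+k} b^p c^{2p}. Now the a- and b-counts sum to 2p+k, but the c-count is 2p ≠ 2p+k. So xy^2z ∉ L.
Contradiction. Therefore L is not regular.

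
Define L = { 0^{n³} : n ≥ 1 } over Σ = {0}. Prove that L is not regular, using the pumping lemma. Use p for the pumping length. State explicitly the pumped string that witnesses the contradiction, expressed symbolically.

0^{p³+k}

Toward a contradiction, assume L is regular with pumping length p.
Take w = 0^{p³} ∈ L with |w| = p³ ≥ p.
The pumping lemma gives a decomposition w = xyz where |xy| ≤ p and |y| > 0.
Then y = 0^k for some k with 1 ≤ k ≤ p.
Pump with i = 2: xy^2z = 0^{p³+k}. Since 1 ≤ k ≤ p, p³ < p³+k ≤ p³+p < p³+3p²+3p+1 = (p+1)³, so p³+k is not a perfect cube. So xy^2z ∉ L.
This is a contradiction; hence L is not regular.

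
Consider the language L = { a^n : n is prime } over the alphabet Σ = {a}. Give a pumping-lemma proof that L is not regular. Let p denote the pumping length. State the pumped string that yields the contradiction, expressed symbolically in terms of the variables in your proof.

a^{q(1+k)}

Toward a contradiction, assume L is regular with pumping length p.
Let q be a prime with q ≥ p+2 (infinitely many primes exist), and take w = a^q ∈ L with |w| = q ≥ p.
By the pumping lemma, w = xyz with |xy| ≤ p and y is nonempty.
Then y = a^k for some k with 1 ≤ k ≤ p.
Since 1 ≤ k ≤ p, |xz| = q-k. Pump with i = q+1: |xy^{q+1}z| = (q-k)+(q+1)k = q+qk = q(1+k), which is composite (both factors ≥ 2). So xy^{q+1}z = a^{q(1+k)} ∉ L.
This is a contradiction; hence L is not regular.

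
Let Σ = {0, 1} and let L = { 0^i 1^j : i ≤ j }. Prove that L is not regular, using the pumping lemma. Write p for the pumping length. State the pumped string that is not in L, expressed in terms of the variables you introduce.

0^{p+k} 1^p

Assume L is regular. Let p be the pumping length given by the pumping lemma.
Choose w = 0^p 1^p ∈ L, with |w| = 2p ≥ p.
By the pumping lemma, w = xyz with |xy| ≤ p and y is nonempty.
Since the first p symbols of w are all 0's and |xy| ≤ p, y lies entirely in the leading 0-block: y = 0^k for some k with 1 ≤ k ≤ p.
Consider xy^2z = 0^{p+k} 1^p. Since k ≥ 1, the 0-count p+k exceeds the 1-count p, so i ≤ j fails; thus xy^2z ∉ L.
This contradicts the pumping lemma, so L is not regular.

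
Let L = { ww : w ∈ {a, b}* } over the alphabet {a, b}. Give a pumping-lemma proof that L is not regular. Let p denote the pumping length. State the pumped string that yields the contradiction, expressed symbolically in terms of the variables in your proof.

a^{p+k} b^p a^p b^p

Assume L is regular. Let p be the pumping length given by the pumping lemma.
Take w = a^p b^p a^p b^p = uu where u = a^pb^p; then w ∈ L and |w| = 4p ≥ p.
Write w = xyz as guaranteed by the lemma, with |xy| ≤ p and |y| > 0.
The first p characters of w are a's, so xy (and hence y) consists only of a's. Write y = a^k, 1 ≤ k ≤ p.
Pump with i = 2: xy^2z = a^{p+k} b^p a^p b^p, of length 4p+k. Suppose this equals vv. The string starts with a and ends with b, so v does too; thus the boundary between the two copies of v is a b→a transition. There is exactly one such transition, at position 2p+k, so |v| = 2p+k and |vv| = 4p+2k ≠ 4p+k since k ≥ 1. So xy^2z ∉ L.
This is a contradiction; hence L is not regular.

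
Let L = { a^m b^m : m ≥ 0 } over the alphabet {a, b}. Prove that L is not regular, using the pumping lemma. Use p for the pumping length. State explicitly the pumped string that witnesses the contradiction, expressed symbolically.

Assume L is regular; let p be its pumping constant.
Take w = a^p b^p. Then w ∈ L and |w| = 2p ≥ p.
Write w = xyz as guaranteed by the lemma, with |xy| ≤ p and y is nonempty.
Because |xy| ≤ p and w begins with p copies of a, we have y = a^k with 1 ≤ k ≤ p.
Pump with i = 2: xy^2z = a^{p+k} b^p. For this to lie in L we would need p = p+k, which forces k = 0. But k ≥ 1, so xy^2z ∉ L.
Contradiction. Therefore L is not regular.

a^{p+k} b^p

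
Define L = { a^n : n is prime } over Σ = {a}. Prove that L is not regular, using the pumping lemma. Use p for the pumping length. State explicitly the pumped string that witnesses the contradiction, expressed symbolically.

a^{q(1+k)}

Toward a contradiction, assume L is regular with pumping length p.
Let q be a prime with q ≥ p+2 (infinitely many primes exist), and take w = a^q ∈ L with |w| = q ≥ p.
By the pumping lemma, w = xyz with |xy| ≤ p and y is nonempty.
Then y = a^k for some k with 1 ≤ k ≤ p.
Since 1 ≤ k ≤ p, |xz| = q-k. Pump with i = q+1: |xy^{q+1}z| = (q-k)+(q+1)k = q+qk = q(1+k), which is composite (both factors ≥ 2). So xy^{q+1}z = a^{q(1+k)} ∉ L.
Contradiction. Therefore L is not regular.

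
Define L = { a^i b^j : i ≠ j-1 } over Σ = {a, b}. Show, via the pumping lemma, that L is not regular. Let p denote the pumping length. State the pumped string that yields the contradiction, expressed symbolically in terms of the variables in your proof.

a^{p+p!} b^{p+p!+1}

Suppose for contradiction that L is regular, and let p be the pumping length.
Choose w = a^p b^{p+p!+1}. Since p ≠ (p+p!+1)-1 = p+p!, w ∈ L; and |w| ≥ p.
Write w = xyz as guaranteed by the lemma, with |xy| ≤ p and |y| ≥ 1.
Because |xy| ≤ p and w begins with p copies of a, we have y = a^k with 1 ≤ k ≤ p.
Since 1 ≤ k ≤ p, k divides p!; set t = 1 + p!/k. Then xy^t z has p + (p!/k)·k = p + p! copies of a. Now the a-count is p+p! and (b-count)-1 = (p+p!+1)-1 = p+p!, so i ≠ j-1 fails. So xy^t z = a^{p+p!} b^{p+p!+1} ∉ L.
This contradicts the pumping lemma, so L is not regular.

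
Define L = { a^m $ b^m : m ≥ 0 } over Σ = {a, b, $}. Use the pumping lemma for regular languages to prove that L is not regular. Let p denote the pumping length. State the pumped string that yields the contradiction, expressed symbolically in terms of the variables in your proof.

a^{p+k} $ b^p

Toward a contradiction, assume L is regular with pumping length p.
Take w = a^p $ b^p ∈ L with |w| = 2p+1 ≥ p.
Write w = xyz as guaranteed by the lemma, with |xy| ≤ p and y is nonempty.
Because |xy| ≤ p and w begins with p copies of a, we have y = a^k with 1 ≤ k ≤ p.
Pump with i = 2: xy^2z = a^{p+k} $ b^p, which would require p+k = p. But k ≥ 1, so xy^2z ∉ L.
This is a contradiction; hence L is not regular.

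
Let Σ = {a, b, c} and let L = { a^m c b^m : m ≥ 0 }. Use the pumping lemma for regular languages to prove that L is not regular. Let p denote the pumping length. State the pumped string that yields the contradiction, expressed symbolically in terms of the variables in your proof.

Assume L is regular. Let p be the pumping length given by the pumping lemma.
Take w = a^p c b^p ∈ L with |w| = 2p+1 ≥ p.
By the pumping lemma, w = xyz with |xy| ≤ p and |y| ≥ 1.
The first p characters of w are a's, so xy (and hence y) consists only of a's. Write y = a^k, 1 ≤ k ≤ p.
Pump with i = 2: xy^2z = a^{p+k} c b^p, which would require p+k = p. But k ≥ 1, so xy^2z ∉ L.
This contradicts the pumping lemma, so L is not regular.

a^{p+k} c b^p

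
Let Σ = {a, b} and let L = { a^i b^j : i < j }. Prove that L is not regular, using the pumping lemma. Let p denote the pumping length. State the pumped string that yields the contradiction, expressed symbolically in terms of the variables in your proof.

Assume L is regular. Let p be the pumping length given by the pumping lemma.
Choose w = a^p b^{p+1} ∈ L, with |w| = 2p+1 ≥ p.
The pumping lemma gives a decomposition w = xyz where |xy| ≤ p and y is nonempty.
Because |xy| ≤ p and w begins with p copies of a, we have y = a^k with 1 ≤ k ≤ p.
Consider xy^2z = a^{p+k} b^{p+1}. Since k ≥ 1, the a-count p+k is at least p+1, so i < j fails; thus xy^2z ∉ L.
This is a contradiction; hence L is not regular.

a^{p+k} b^{p+1}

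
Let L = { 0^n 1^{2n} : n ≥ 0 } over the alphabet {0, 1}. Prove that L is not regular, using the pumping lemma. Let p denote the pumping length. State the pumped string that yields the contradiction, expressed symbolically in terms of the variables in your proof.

0^{p+k} 1^{2p}

Assume L is regular; let p be its pumping constant.
Take w = 0^p 1^{2p}. Then w ∈ L and |w| = 3p ≥ p.
By the pumping lemma, w = xyz with |xy| ≤ p and |y| > 0.
The first p characters of w are 0's, so xy (and hence y) consists only of 0's. Write y = 0^k, 1 ≤ k ≤ p.
Pump with i = 2: xy^2z = 0^{p+k} 1^{2p}. For this to lie in L we would need 2p = 2(p+k), which forces k = 0. But k ≥ 1, so xy^2z ∉ L.
This is a contradiction; hence L is not regular.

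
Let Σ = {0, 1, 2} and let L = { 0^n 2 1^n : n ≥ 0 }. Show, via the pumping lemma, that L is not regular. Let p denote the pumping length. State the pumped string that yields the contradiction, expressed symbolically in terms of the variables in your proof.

0^{p+k} 2 1^p

Assume L is regular; let p be its pumping constant.
Take w = 0^p 2 1^p ∈ L with |w| = 2p+1 ≥ p.
Write w = xyz as guaranteed by the lemma, with |xy| ≤ p and y is nonempty.
The first p characters of w are 0's, so xy (and hence y) consists only of 0's. Write y = 0^k, 1 ≤ k ≤ p.
Pump with i = 2: xy^2z = 0^{p+k} 2 1^p, which would require p+k = p. But k ≥ 1, so xy^2z ∉ L.
Contradiction. Therefore L is not regular.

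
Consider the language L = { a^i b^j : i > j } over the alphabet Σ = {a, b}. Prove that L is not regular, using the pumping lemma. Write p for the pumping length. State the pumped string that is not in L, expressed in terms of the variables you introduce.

a^{p+1-k} b^p

Assume L is regular. Let p be the pumping length given by the pumping lemma.
Choose w = a^{p+1} b^p ∈ L, with |w| = 2p+1 ≥ p.
By the pumping lemma, w = xyz with |xy| ≤ p and y is nonempty.
Because |xy| ≤ p and w begins with p copies of a, we have y = a^k with 1 ≤ k ≤ p.
Consider xy^0z = xz = a^{p+1-k} b^p. Since k ≥ 1, the a-count p+1-k is at most p, so i > j fails; thus xz ∉ L.
Contradiction. Therefore L is not regular.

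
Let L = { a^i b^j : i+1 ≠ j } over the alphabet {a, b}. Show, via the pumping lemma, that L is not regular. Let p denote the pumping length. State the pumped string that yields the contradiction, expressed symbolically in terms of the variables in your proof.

Suppose for contradiction that L is regular, and let p be the pumping length.
Choose w = a^p b^{p+p!+1}. Since p ≠ (p+p!+1)-1 = p+p!, w ∈ L; and |w| ≥ p.
The pumping lemma gives a decomposition w = xyz where |xy| ≤ p and |y| ≥ 1.
Since the first p symbols of w are all a's and |xy| ≤ p, y lies entirely in the leading a-block: y = a^k for some k with 1 ≤ k ≤ p.
Since 1 ≤ k ≤ p, k divides p!; set t = 1 + p!/k. Then xy^t z has p + (p!/k)·k = p + p! copies of a. Now the a-count is p+p! and (b-count)-1 = (p+p!+1)-1 = p+p!, so i+1 ≠ j fails. So xy^t z = a^{p+p!} b^{p+p!+1} ∉ L.
This contradicts the pumping lemma, so L is not regular.

a^{p+p!} b^{p+p!+1}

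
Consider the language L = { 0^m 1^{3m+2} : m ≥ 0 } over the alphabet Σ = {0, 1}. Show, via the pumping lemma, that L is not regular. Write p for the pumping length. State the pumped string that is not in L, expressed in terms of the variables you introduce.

0^{p+k} 1^{3p+2}

Suppose for contradiction that L is regular, and let p be the pumping length.
Choose w = 0^p 1^{3p+2}, which is in L with |w| = 4p+2 ≥ p.
Write w = xyz as guaranteed by the lemma, with |xy| ≤ p and |y| > 0.
The first p characters of w are 0's, so xy (and hence y) consists only of 0's. Write y = 0^k, 1 ≤ k ≤ p.
Pump with i = 2: xy^2z = 0^{p+k} 1^{3p+2}. For this to lie in L we would need 3p+2 = 3(p+k)+2, which forces k = 0. But k ≥ 1, so xy^2z ∉ L.
This is a contradiction; hence L is not regular.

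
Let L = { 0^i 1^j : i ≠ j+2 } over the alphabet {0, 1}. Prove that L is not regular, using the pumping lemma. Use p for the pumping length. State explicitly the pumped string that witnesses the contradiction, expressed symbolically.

Suppose for contradiction that L is regular, and let p be the pumping length.
Choose w = 0^p 1^{p+p!-2}. Since p ≠ (p+p!-2)+2 = p+p!, w ∈ L; and |w| ≥ p.
The pumping lemma gives a decomposition w = xyz where |xy| ≤ p and |y| > 0.
Since the first p symbols of w are all 0's and |xy| ≤ p, y lies entirely in the leading 0-block: y = 0^k for some k with 1 ≤ k ≤ p.
Since 1 ≤ k ≤ p, k divides p!; set t = 1 + p!/k. Then xy^t z has p + (p!/k)·k = p + p! copies of 0. Now the 0-count is p+p! and (1-count)+2 = (p+p!-2)+2 = p+p!, so i ≠ j+2 fails. So xy^t z = 0^{p+p!} 1^{p+p!-2} ∉ L.
Contradiction. Therefore L is not regular.

0^{p+p!} 1^{p+p!-2}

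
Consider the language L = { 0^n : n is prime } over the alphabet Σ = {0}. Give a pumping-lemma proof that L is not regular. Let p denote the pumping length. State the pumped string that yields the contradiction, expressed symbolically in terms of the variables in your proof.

Suppose for contradiction that L is regular, and let p be the pumping length.
Let q be a prime with q ≥ p+2 (infinitely many primes exist), and take w = 0^q ∈ L with |w| = q ≥ p.
Write w = xyz as guaranteed by the lemma, with |xy| ≤ p and |y| ≥ 1.
Then y = 0^k for some k with 1 ≤ k ≤ p.
Since 1 ≤ k ≤ p, |xz| = q-k. Pump with i = q+1: |xy^{q+1}z| = (q-k)+(q+1)k = q+qk = q(1+k), which is composite (both factors ≥ 2). So xy^{q+1}z = 0^{q(1+k)} ∉ L.
This contradicts the pumping lemma, so L is not regular.

0^{q(1+k)}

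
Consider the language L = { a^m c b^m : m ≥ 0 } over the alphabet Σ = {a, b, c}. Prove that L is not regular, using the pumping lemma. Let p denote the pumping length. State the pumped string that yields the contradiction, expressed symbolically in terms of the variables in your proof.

a^{p+k} c b^p

Toward a contradiction, assume L is regular with pumping length p.
Take w = a^p c b^p ∈ L with |w| = 2p+1 ≥ p.
By the pumping lemma, w = xyz with |xy| ≤ p and |y| ≥ 1.
The first p characters of w are a's, so xy (and hence y) consists only of a's. Write y = a^k, 1 ≤ k ≤ p.
Pump with i = 2: xy^2z = a^{p+k} c b^p, which would require p+k = p. But k ≥ 1, so xy^2z ∉ L.
This is a contradiction; hence L is not regular.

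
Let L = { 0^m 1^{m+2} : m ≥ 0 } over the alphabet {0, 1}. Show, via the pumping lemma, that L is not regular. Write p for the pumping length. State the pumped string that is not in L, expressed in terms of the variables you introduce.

Toward a contradiction, assume L is regular with pumping length p.
Take w = 0^p 1^{p+2}. Then w ∈ L and |w| = 2p+2 ≥ p.
By the pumping lemma, w = xyz with |xy| ≤ p and |y| > 0.
Since the first p symbols of w are all 0's and |xy| ≤ p, y lies entirely in the leading 0-block: y = 0^k for some k with 1 ≤ k ≤ p.
Pump with i = 2: xy^2z = 0^{p+k} 1^{p+2}. For this to lie in L we would need p+2 = (p+k)+2, which forces k = 0. But k ≥ 1, so xy^2z ∉ L.
Contradiction. Therefore L is not regular.

0^{p+k} 1^{p+2}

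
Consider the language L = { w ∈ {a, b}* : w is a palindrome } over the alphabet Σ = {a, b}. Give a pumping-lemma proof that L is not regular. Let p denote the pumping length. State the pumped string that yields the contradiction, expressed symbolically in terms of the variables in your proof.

Toward a contradiction, assume L is regular with pumping length p.
Take w = a^p b a^p, a palindrome of length 2p+1 ≥ p.
By the pumping lemma, w = xyz with |xy| ≤ p and |y| > 0.
Since the first p symbols of w are all a's and |xy| ≤ p, y lies entirely in the leading a-block: y = a^k for some k with 1 ≤ k ≤ p.
Pump with i = 2: xy^2z = a^{p+k} b a^p. Its reverse is a^p b a^{p+k}, which differs from xy^2z since k ≥ 1. So xy^2z is not a palindrome and xy^2z ∉ L.
Contradiction. Therefore L is not regular.

a^{p+k} b a^p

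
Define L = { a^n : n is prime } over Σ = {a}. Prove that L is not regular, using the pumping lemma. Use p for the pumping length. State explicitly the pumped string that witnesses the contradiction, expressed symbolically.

a^{q(1+k)}

Suppose for contradiction that L is regular, and let p be the pumping length.
Let q be a prime with q ≥ p+2 (infinitely many primes exist), and take w = a^q ∈ L with |w| = q ≥ p.
The pumping lemma gives a decomposition w = xyz where |xy| ≤ p and y is nonempty.
Then y = a^k for some k with 1 ≤ k ≤ p.
Since 1 ≤ k ≤ p, |xz| = q-k. Pump with i = q+1: |xy^{q+1}z| = (q-k)+(q+1)k = q+qk = q(1+k), which is composite (both factors ≥ 2). So xy^{q+1}z = a^{q(1+k)} ∉ L.
This contradicts the pumping lemma, so L is not regular.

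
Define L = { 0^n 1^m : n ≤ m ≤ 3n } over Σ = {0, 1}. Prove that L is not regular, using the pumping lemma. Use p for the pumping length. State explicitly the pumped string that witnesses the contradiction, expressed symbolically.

Toward a contradiction, assume L is regular with pumping length p.
Take w = 0^p 1^p ∈ L (since p ≤ p ≤ 3p), with |w| = 2p ≥ p.
By the pumping lemma, w = xyz with |xy| ≤ p and |y| > 0.
The first p characters of w are 0's, so xy (and hence y) consists only of 0's. Write y = 0^k, 1 ≤ k ≤ p.
Pump with i = 2: xy^2z = 0^{p+k} 1^p. Now n = p+k > p = m, so the condition n ≤ m fails. Thus xy^2z ∉ L.
Contradiction. Therefore L is not regular.

0^{p+k} 1^p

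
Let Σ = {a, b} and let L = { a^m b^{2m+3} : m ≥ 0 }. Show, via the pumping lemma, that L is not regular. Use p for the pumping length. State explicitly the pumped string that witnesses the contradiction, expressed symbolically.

a^{p+k} b^{2p+3}

Toward a contradiction, assume L is regular with pumping length p.
Take w = a^p b^{2p+3}. Then w ∈ L and |w| = 3p+3 ≥ p.
By the pumping lemma, w = xyz with |xy| ≤ p and |y| ≥ 1.
Since the first p symbols of w are all a's and |xy| ≤ p, y lies entirely in the leading a-block: y = a^k for some k with 1 ≤ k ≤ p.
Pump with i = 2: xy^2z = a^{p+k} b^{2p+3}. For this to lie in L we would need 2p+3 = 2(p+k)+3, which forces k = 0. But k ≥ 1, so xy^2z ∉ L.
This is a contradiction; hence L is not regular.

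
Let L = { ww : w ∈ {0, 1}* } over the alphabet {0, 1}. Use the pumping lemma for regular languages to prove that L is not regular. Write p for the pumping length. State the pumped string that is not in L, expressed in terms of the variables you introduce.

0^{p+k} 1^p 0^p 1^p

Toward a contradiction, assume L is regular with pumping length p.
Take w = 0^p 1^p 0^p 1^p = uu where u = 0^p1^p; then w ∈ L and |w| = 4p ≥ p.
Write w = xyz as guaranteed by the lemma, with |xy| ≤ p and |y| > 0.
The first p characters of w are 0's, so xy (and hence y) consists only of 0's. Write y = 0^k, 1 ≤ k ≤ p.
Pump with i = 2: xy^2z = 0^{p+k} 1^p 0^p 1^p, of length 4p+k. Suppose this equals vv. The string starts with 0 and ends with 1, so v does too; thus the boundary between the two copies of v is a 1→0 transition. There is exactly one such transition, at position 2p+k, so |v| = 2p+k and |vv| = 4p+2k ≠ 4p+k since k ≥ 1. So xy^2z ∉ L.
This contradicts the pumping lemma, so L is not regular.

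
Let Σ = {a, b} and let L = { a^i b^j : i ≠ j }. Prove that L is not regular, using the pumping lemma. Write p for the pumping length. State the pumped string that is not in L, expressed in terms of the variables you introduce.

a^{p+p!} b^{p+p!}

Assume L is regular. Let p be the pumping length given by the pumping lemma.
Choose w = a^p b^{p+p!}. Since p ≠ p+p!, w ∈ L; and |w| ≥ p.
Write w = xyz as guaranteed by the lemma, with |xy| ≤ p and y is nonempty.
The first p characters of w are a's, so xy (and hence y) consists only of a's. Write y = a^k, 1 ≤ k ≤ p.
Since 1 ≤ k ≤ p, k divides p!; set t = 1 + p!/k. Then xy^t z has p + (p!/k)·k = p + p! copies of a. Now the a-count equals the b-count, so i ≠ j fails. So xy^t z = a^{p+p!} b^{p+p!} ∉ L.
This is a contradiction; hence L is not regular.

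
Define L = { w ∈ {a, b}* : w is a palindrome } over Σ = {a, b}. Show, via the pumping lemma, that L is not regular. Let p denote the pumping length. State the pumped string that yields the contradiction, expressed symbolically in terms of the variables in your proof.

Assume L is regular; let p be its pumping constant.
Take w = a^p b a^p, a palindrome of length 2p+1 ≥ p.
Write w = xyz as guaranteed by the lemma, with |xy| ≤ p and y is nonempty.
Because |xy| ≤ p and w begins with p copies of a, we have y = a^k with 1 ≤ k ≤ p.
Pump with i = 2: xy^2z = a^{p+k} b a^p. Its reverse is a^p b a^{p+k}, which differs from xy^2z since k ≥ 1. So xy^2z is not a palindrome and xy^2z ∉ L.
Contradiction. Therefore L is not regular.

a^{p+k} b a^p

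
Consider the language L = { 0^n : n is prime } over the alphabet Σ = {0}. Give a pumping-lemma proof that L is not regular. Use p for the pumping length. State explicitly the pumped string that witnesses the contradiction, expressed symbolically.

0^{q(1+k)}

Assume L is regular. Let p be the pumping length given by the pumping lemma.
Let q be a prime with q ≥ p+2 (infinitely many primes exist), and take w = 0^q ∈ L with |w| = q ≥ p.
The pumping lemma gives a decomposition w = xyz where |xy| ≤ p and |y| ≥ 1.
Then y = 0^k for some k with 1 ≤ k ≤ p.
Since 1 ≤ k ≤ p, |xz| = q-k. Pump with i = q+1: |xy^{q+1}z| = (q-k)+(q+1)k = q+qk = q(1+k), which is composite (both factors ≥ 2). So xy^{q+1}z = 0^{q(1+k)} ∉ L.
This contradicts the pumping lemma, so L is not regular.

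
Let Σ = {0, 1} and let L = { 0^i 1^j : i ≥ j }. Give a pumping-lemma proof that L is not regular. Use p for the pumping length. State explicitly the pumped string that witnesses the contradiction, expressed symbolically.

Suppose for contradiction that L is regular, and let p be the pumping length.
Choose w = 0^p 1^p ∈ L, with |w| = 2p ≥ p.
The pumping lemma gives a decomposition w = xyz where |xy| ≤ p and y is nonempty.
The first p characters of w are 0's, so xy (and hence y) consists only of 0's. Write y = 0^k, 1 ≤ k ≤ p.
Consider xy^0z = xz = 0^{p-k} 1^p. Since k ≥ 1, the 0-count p-k is less than p, so i ≥ j fails; thus xz ∉ L.
This is a contradiction; hence L is not regular.

0^{p-k} 1^p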